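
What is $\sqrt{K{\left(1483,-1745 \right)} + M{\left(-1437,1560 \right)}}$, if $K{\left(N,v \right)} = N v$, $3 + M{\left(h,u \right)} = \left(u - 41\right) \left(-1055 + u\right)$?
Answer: $i \sqrt{1820743} \approx 1349.3 i$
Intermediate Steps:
$M{\left(h,u \right)} = -3 + \left(-1055 + u\right) \left(-41 + u\right)$ ($M{\left(h,u \right)} = -3 + \left(u - 41\right) \left(-1055 + u\right) = -3 + \left(-41 + u\right) \left(-1055 + u\right) = -3 + \left(-1055 + u\right) \left(-41 + u\right)$)
$\sqrt{K{\left(1483,-1745 \right)} + M{\left(-1437,1560 \right)}} = \sqrt{1483 \left(-1745\right) + \left(43252 + 1560^{2} - 1709760\right)} = \sqrt{-2587835 + \left(43252 + 2433600 - 1709760\right)} = \sqrt{-2587835 + 767092} = \sqrt{-1820743} = i \sqrt{1820743}$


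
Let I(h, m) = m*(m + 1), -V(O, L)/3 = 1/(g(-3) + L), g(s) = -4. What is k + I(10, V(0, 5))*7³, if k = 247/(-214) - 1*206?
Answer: 396081/214 ≈ 1850.8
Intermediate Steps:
V(O, L) = -3/(-4 + L)
I(h, m) = m*(1 + m)
k = -44331/214 (k = 247*(-1/214) - 206 = -247/214 - 206 = -44331/214 ≈ -207.15)
k + I(10, V(0, 5))*7³ = -44331/214 + ((-3/(-4 + 5))*(1 - 3/(-4 + 5)))*7³ = -44331/214 + ((-3/1)*(1 - 3/1))*343 = -44331/214 + ((-3*1)*(1 - 3*1))*343 = -44331/214 - 3*(1 - 3)*343 = -44331/214 - 3*(-2)*343 = -44331/214 + 6*343 = -44331/214 + 2058 = 396081/214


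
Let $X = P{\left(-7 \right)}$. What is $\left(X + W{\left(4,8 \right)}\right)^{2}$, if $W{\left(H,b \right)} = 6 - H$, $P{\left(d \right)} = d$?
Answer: $25$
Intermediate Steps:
$X = -7$
$\left(X + W{\left(4,8 \right)}\right)^{2} = \left(-7 + \left(6 - 4\right)\right)^{2} = \left(-7 + 2\right)^{2} = \left(-5\right)^{2} = 25$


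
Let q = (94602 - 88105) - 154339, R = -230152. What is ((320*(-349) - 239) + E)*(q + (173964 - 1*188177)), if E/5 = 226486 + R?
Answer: 21107501695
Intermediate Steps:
E = -18330 (E = 5*(226486 - 230152) = 5*(-3666) = -18330)
q = -147842 (q = 6497 - 154339 = -147842)
((320*(-349) - 239) + E)*(q + (173964 - 1*188177)) = ((320*(-349) - 239) - 18330)*(-147842 + (173964 - 1*188177)) = ((-111680 - 239) - 18330)*(-147842 + (173964 - 188177)) = (-111919 - 18330)*(-147842 - 14213) = -130249*(-162055) = 21107501695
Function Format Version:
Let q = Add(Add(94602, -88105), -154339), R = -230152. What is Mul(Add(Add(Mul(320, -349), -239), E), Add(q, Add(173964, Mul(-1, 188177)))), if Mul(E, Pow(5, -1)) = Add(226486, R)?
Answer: 21107501695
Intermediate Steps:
E = -18330 (E = Mul(5, Add(226486, -230152)) = Mul(5, -3666) = -18330)
q = -147842 (q = Add(6497, -154339) = -147842)
Mul(Add(Add(Mul(320, -349), -239), E), Add(q, Add(173964, Mul(-1, 188177)))) = Mul(Add(Add(Mul(320, -349), -239), -18330), Add(-147842, Add(173964, Mul(-1, 188177)))) = Mul(Add(Add(-111680, -239), -18330), Add(-147842, Add(173964, -188177))) = Mul(Add(-111919, -18330), Add(-147842, -14213)) = Mul(-130249, -162055) = 21107501695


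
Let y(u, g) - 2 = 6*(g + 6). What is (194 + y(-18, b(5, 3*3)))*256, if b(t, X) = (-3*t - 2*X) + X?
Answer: 22528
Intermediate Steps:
b(t, X) = -X - 3*t
y(u, g) = 38 + 6*g (y(u, g) = 2 + 6*(g + 6) = 2 + 6*(6 + g) = 2 + (36 + 6*g) = 38 + 6*g)
(194 + y(-18, b(5, 3*3)))*256 = (194 + (38 + 6*(-3*3 - 3*5)))*256 = (194 + (38 + 6*(-1*9 - 15)))*256 = (194 + (38 + 6*(-9 - 15)))*256 = (194 + (38 + 6*(-24)))*256 = (194 + (38 - 144))*256 = (194 - 106)*256 = 88*256 = 22528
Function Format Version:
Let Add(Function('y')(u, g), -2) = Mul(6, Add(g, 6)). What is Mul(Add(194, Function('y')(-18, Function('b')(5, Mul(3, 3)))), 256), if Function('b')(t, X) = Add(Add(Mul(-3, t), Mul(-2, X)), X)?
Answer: 22528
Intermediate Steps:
Function('b')(t, X) = Add(Mul(-1, X), Mul(-3, t))
Function('y')(u, g) = Add(38, Mul(6, g)) (Function('y')(u, g) = Add(2, Mul(6, Add(g, 6))) = Add(2, Mul(6, Add(6, g))) = Add(2, Add(36, Mul(6, g))) = Add(38, Mul(6, g)))
Mul(Add(194, Function('y')(-18, Function('b')(5, Mul(3, 3)))), 256) = Mul(Add(194, Add(38, Mul(6, Add(Mul(-1, Mul(3, 3)), Mul(-3, 5))))), 256) = Mul(Add(194, Add(38, Mul(6, Add(Mul(-1, 9), -15)))), 256) = Mul(Add(194, Add(38, Mul(6, Add(-9, -15)))), 256) = Mul(Add(194, Add(38, Mul(6, -24))), 256) = Mul(Add(194, Add(38, -144)), 256) = Mul(Add(194, -106), 256) = Mul(88, 256) = 22528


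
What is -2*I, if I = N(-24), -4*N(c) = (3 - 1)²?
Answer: 2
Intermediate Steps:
N(c) = -1 (N(c) = -(3 - 1)²/4 = -¼*2² = -¼*4 = -1)
I = -1
-2*I = -2*(-1) = 2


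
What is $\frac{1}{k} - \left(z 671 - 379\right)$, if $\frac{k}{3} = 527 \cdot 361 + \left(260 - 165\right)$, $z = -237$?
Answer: $\frac{91024970557}{571026} \approx 1.5941 \cdot 10^{5}$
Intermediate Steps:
$k = 571026$ ($k = 3 \left(527 \cdot 361 + \left(260 - 165\right)\right) = 3 \left(190247 + 95\right) = 3 \cdot 190342 = 571026$)
$\frac{1}{k} - \left(z 671 - 379\right) = \frac{1}{571026} - \left(\left(-237\right) 671 - 379\right) = \frac{1}{571026} - \left(-159027 - 379\right) = \frac{1}{571026} - -159406 = \frac{1}{571026} + 159406 = \frac{91024970557}{571026}$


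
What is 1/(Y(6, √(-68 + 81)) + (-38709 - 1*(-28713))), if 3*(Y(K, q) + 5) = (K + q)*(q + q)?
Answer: -89931/898618657 - 36*√13/898618657 ≈ -0.00010022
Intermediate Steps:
Y(K, q) = -5 + 2*q*(K + q)/3 (Y(K, q) = -5 + ((K + q)*(q + q))/3 = -5 + ((K + q)*(2*q))/3 = -5 + (2*q*(K + q))/3 = -5 + 2*q*(K + q)/3)
1/(Y(6, √(-68 + 81)) + (-38709 - 1*(-28713))) = 1/((-5 + 2*(√(-68 + 81))²/3 + (⅔)*6*√(-68 + 81)) + (-38709 - 1*(-28713))) = 1/((-5 + 2*(√13)²/3 + (⅔)*6*√13) + (-38709 + 28713)) = 1/((-5 + (⅔)*13 + 4*√13) - 9996) = 1/((-5 + 26/3 + 4*√13) - 9996) = 1/((11/3 + 4*√13) - 9996) = 1/(-29977/3 + 4*√13)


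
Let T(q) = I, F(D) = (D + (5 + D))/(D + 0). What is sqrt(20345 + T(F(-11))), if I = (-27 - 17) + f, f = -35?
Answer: sqrt(20266) ≈ 142.36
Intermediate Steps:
F(D) = (5 + 2*D)/D
I = -79 (I = (-27 - 17) - 35 = -44 - 35 = -79)
T(q) = -79
sqrt(20345 + T(F(-11))) = sqrt(20345 - 79) = sqrt(20266)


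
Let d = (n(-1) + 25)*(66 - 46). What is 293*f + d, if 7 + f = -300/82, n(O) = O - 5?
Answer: -112461/41 ≈ -2743.0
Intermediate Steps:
n(O) = -5 + O
d = 380 (d = ((-5 - 1) + 25)*(66 - 46) = (-6 + 25)*20 = 19*20 = 380)
f = -437/41 (f = -7 - 300/82 = -7 - 300*1/82 = -7 - 150/41 = -437/41 ≈ -10.659)
293*f + d = 293*(-437/41) + 380 = -128041/41 + 380 = -112461/41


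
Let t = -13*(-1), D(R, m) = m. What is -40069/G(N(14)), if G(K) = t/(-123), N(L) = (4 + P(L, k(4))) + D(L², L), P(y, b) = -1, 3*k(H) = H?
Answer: 4928487/13 ≈ 3.7911e+5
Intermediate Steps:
k(H) = H/3
N(L) = 3 + L (N(L) = (4 - 1) + L = 3 + L)
t = 13
G(K) = -13/123 (G(K) = 13/(-123) = 13*(-1/123) = -13/123)
-40069/G(N(14)) = -40069/(-13/123) = -40069*(-123/13) = 4928487/13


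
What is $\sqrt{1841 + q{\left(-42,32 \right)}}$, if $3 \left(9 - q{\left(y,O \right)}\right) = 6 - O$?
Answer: $\frac{2 \sqrt{4182}}{3} \approx 43.112$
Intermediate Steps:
$q{\left(y,O \right)} = 7 + \frac{O}{3}$ ($q{\left(y,O \right)} = 9 - \frac{6 - O}{3} = 9 + \left(-2 + \frac{O}{3}\right) = 7 + \frac{O}{3}$)
$\sqrt{1841 + q{\left(-42,32 \right)}} = \sqrt{1841 + \left(7 + \frac{1}{3} \cdot 32\right)} = \sqrt{1841 + \left(7 + \frac{32}{3}\right)} = \sqrt{1841 + \frac{53}{3}} = \sqrt{\frac{5576}{3}} = \frac{2 \sqrt{4182}}{3}$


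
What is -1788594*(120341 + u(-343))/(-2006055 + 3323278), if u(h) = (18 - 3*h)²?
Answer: -2175914030700/1317223 ≈ -1.6519e+6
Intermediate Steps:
-1788594*(120341 + u(-343))/(-2006055 + 3323278) = -1788594*(120341 + 9*(-6 - 343)²)/(-2006055 + 3323278) = -1788594/(1317223/(120341 + 9*(-349)²)) = -1788594/(1317223/(120341 + 9*121801)) = -1788594/(1317223/(120341 + 1096209)) = -1788594/(1317223/1216550) = -1788594/(1317223*(1/1216550)) = -1788594/1317223/1216550 = -1788594*1216550/1317223 = -2175914030700/1317223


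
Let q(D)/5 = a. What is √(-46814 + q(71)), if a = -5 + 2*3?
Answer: 3*I*√5201 ≈ 216.35*I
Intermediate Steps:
a = 1 (a = -5 + 6 = 1)
q(D) = 5 (q(D) = 5*1 = 5)
√(-46814 + q(71)) = √(-46814 + 5) = √(-46809) = 3*I*√5201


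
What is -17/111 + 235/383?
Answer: 19574/42513 ≈ 0.46042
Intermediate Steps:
-17/111 + 235/383 = 19574/42513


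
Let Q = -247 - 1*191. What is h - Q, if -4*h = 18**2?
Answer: 357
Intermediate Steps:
h = -81 (h = -1/4*18**2 = -1/4*324 = -81)
Q = -438 (Q = -247 - 191 = -438)
h - Q = -81 - 1*(-438) = -81 + 438 = 357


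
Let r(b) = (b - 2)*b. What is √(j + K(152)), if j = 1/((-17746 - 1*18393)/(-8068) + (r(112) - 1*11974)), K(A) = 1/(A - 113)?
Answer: √346531837851147/110279013 ≈ 0.16880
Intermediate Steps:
r(b) = b*(-2 + b) (r(b) = (-2 + b)*b = b*(-2 + b))
K(A) = 1/(-113 + A)
j = 8068/2827667 (j = 1/((-17746 - 1*18393)/(-8068) + (112*(-2 + 112) - 1*11974)) = 1/((-17746 - 18393)*(-1/8068) + (112*110 - 11974)) = 1/(-36139*(-1/8068) + (12320 - 11974)) = 1/(36139/8068 + 346) = 1/(2827667/8068) = 8068/2827667 ≈ 0.0028532)
√(j + K(152)) = √(8068/2827667 + 1/(-113 + 152)) = √(8068/2827667 + 1/39) = √(3142319/110279013) = √346531837851147/110279013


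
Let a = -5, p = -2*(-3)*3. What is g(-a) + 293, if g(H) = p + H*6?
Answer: 341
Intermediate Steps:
p = 18 (p = 6*3 = 18)
g(H) = 18 + 6*H (g(H) = 18 + H*6 = 18 + 6*H)
g(-a) + 293 = (18 + 6*(-1*(-5))) + 293 = (18 + 6*5) + 293 = (18 + 30) + 293 = 48 + 293 = 341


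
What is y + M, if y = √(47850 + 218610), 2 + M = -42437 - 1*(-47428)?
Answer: 4989 + 2*√66615 ≈ 5505.2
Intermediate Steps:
M = 4989 (M = -2 + (-42437 - 1*(-47428)) = -2 + (-42437 + 47428) = -2 + 4991 = 4989)
y = 2*√66615 (y = √266460 = 2*√66615 ≈ 516.20)
y + M = 2*√66615 + 4989 = 4989 + 2*√66615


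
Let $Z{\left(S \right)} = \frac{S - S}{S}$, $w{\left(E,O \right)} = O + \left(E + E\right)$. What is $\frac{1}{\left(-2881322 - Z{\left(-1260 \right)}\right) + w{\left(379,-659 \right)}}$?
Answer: $- \frac{1}{2881223} \approx -3.4708 \cdot 10^{-7}$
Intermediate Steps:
$w{\left(E,O \right)} = O + 2 E$
$Z{\left(S \right)} = 0$ ($Z{\left(S \right)} = \frac{0}{S} = 0$)
$\frac{1}{\left(-2881322 - Z{\left(-1260 \right)}\right) + w{\left(379,-659 \right)}} = \frac{1}{\left(-2881322 - 0\right) + \left(-659 + 2 \cdot 379\right)} = \frac{1}{\left(-2881322 + 0\right) + \left(-659 + 758\right)} = \frac{1}{-2881322 + 99} = \frac{1}{-2881223} = - \frac{1}{2881223}$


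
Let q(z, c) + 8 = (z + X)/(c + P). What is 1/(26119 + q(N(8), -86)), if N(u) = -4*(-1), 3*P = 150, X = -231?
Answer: 36/940223 ≈ 3.8289e-5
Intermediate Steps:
P = 50 (P = (1/3)*150 = 50)
N(u) = 4
q(z, c) = -8 + (-231 + z)/(50 + c) (q(z, c) = -8 + (z - 231)/(c + 50) = -8 + (-231 + z)/(50 + c))
1/(26119 + q(N(8), -86)) = 1/(26119 + (-631 + 4 - 8*(-86))/(50 - 86)) = 1/(26119 + (-631 + 4 + 688)/(-36)) = 1/(26119 - 1/36*61) = 1/(26119 - 61/36) = 1/(940223/36) = 36/940223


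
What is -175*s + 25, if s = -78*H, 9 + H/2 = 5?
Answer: -109175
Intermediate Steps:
H = -8 (H = -18 + 2*5 = -18 + 10 = -8)
s = 624 (s = -78*(-8) = 624)
-175*s + 25 = -175*624 + 25 = -109200 + 25 = -109175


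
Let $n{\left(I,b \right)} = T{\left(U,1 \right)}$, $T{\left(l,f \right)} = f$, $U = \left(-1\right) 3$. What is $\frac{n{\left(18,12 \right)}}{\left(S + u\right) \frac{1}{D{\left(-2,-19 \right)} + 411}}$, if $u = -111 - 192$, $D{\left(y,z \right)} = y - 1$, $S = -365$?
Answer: $- \frac{102}{167} \approx -0.61078$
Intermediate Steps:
$U = -3$
$n{\left(I,b \right)} = 1$
$D{\left(y,z \right)} = -1 + y$
$u = -303$
$\frac{n{\left(18,12 \right)}}{\left(S + u\right) \frac{1}{D{\left(-2,-19 \right)} + 411}} = 1 \frac{1}{\left(-365 - 303\right) \frac{1}{\left(-1 - 2\right) + 411}} = 1 \frac{1}{\left(-668\right) \frac{1}{-3 + 411}} = 1 \frac{1}{\left(-668\right) \frac{1}{408}} = 1 \frac{1}{- \frac{167}{102}} = 1 \left(- \frac{102}{167}\right) = - \frac{102}{167}$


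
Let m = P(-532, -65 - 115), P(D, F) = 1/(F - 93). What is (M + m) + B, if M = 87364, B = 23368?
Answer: 30229835/273 ≈ 1.1073e+5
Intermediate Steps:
P(D, F) = 1/(-93 + F)
m = -1/273 (m = 1/(-93 + (-65 - 115)) = 1/(-93 - 180) = 1/(-273) = -1/273 ≈ -0.0036630)
(M + m) + B = (87364 - 1/273) + 23368 = 23850371/273 + 23368 = 30229835/273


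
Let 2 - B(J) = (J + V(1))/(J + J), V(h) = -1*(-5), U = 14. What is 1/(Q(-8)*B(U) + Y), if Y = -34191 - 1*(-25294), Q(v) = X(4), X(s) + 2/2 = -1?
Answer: -14/124595 ≈ -0.00011236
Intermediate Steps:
X(s) = -2 (X(s) = -1 - 1 = -2)
V(h) = 5
B(J) = 2 - (5 + J)/(2*J) (B(J) = 2 - (J + 5)/(J + J) = 2 - (5 + J)/(2*J))
Q(v) = -2
Y = -8897 (Y = -34191 + 25294 = -8897)
1/(Q(-8)*B(U) + Y) = 1/(-(-5 + 3*14)/14 - 8897) = 1/(-(-5 + 42)/14 - 8897) = 1/(-37/14 - 8897) = 1/(-124595/14) = -14/124595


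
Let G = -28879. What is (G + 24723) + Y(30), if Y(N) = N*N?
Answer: -3256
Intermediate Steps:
Y(N) = N²
(G + 24723) + Y(30) = (-28879 + 24723) + 30² = -4156 + 900 = -3256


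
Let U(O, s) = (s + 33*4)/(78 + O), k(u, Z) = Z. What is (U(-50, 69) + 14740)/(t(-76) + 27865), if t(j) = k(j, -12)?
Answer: 412921/779884 ≈ 0.52946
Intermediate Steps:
t(j) = -12
U(O, s) = (132 + s)/(78 + O) (U(O, s) = (s + 132)/(78 + O) = (132 + s)/(78 + O))
(U(-50, 69) + 14740)/(t(-76) + 27865) = ((132 + 69)/(78 - 50) + 14740)/(-12 + 27865) = (201/28 + 14740)/27853 = ((1/28)*201 + 14740)*(1/27853) = (201/28 + 14740)*(1/27853) = (412921/28)*(1/27853) = 412921/779884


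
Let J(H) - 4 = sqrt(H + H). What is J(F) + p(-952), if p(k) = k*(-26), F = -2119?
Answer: 24756 + I*sqrt(4238) ≈ 24756.0 + 65.1*I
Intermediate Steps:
J(H) = 4 + sqrt(2)*sqrt(H) (J(H) = 4 + sqrt(H + H) = 4 + sqrt(2*H) = 4 + sqrt(2)*sqrt(H))
p(k) = -26*k
J(F) + p(-952) = (4 + sqrt(2)*sqrt(-2119)) - 26*(-952) = (4 + sqrt(2)*(I*sqrt(2119))) + 24752 = (4 + I*sqrt(4238)) + 24752 = 24756 + I*sqrt(4238)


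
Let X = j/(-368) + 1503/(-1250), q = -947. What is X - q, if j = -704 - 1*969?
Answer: 218579073/230000 ≈ 950.34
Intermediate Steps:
j = -1673 (j = -704 - 969 = -1673)
X = 769073/230000 (X = -1673/(-368) + 1503/(-1250) = -1673*(-1/368) + 1503*(-1/1250) = 1673/368 - 1503/1250 = 769073/230000 ≈ 3.3438)
X - q = 769073/230000 - 1*(-947) = 769073/230000 + 947 = 218579073/230000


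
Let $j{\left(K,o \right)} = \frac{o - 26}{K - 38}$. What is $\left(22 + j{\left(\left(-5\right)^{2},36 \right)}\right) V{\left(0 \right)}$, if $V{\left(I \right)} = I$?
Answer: $0$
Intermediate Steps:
$j{\left(K,o \right)} = \frac{-26 + o}{-38 + K}$
$\left(22 + j{\left(\left(-5\right)^{2},36 \right)}\right) V{\left(0 \right)} = \left(22 + \frac{-26 + 36}{-38 + \left(-5\right)^{2}}\right) 0 = \left(22 + \frac{1}{-38 + 25} \cdot 10\right) 0 = \left(22 + \frac{1}{-13} \cdot 10\right) 0 = \left(22 - \frac{10}{13}\right) 0 = \frac{276}{13} \cdot 0 = 0$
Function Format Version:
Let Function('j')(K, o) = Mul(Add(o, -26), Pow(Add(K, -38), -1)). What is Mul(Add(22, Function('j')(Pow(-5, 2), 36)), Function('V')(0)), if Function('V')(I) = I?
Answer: 0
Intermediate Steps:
Function('j')(K, o) = Mul(Pow(Add(-38, K), -1), Add(-26, o)) (Function('j')(K, o) = Mul(Add(-26, o), Pow(Add(-38, K), -1)) = Mul(Pow(Add(-38, K), -1), Add(-26, o)))
Mul(Add(22, Function('j')(Pow(-5, 2), 36)), Function('V')(0)) = Mul(Add(22, Mul(Pow(Add(-38, Pow(-5, 2)), -1), Add(-26, 36))), 0) = Mul(Add(22, Mul(Pow(Add(-38, 25), -1), 10)), 0) = Mul(Add(22, Mul(Pow(-13, -1), 10)), 0) = Mul(Add(22, Mul(Rational(-1, 13), 10)), 0) = Mul(Add(22, Rational(-10, 13)), 0) = Mul(Rational(276, 13), 0) = 0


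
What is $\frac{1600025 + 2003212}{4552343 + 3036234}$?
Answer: $\frac{3603237}{7588577} \approx 0.47482$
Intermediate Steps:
$\frac{1600025 + 2003212}{4552343 + 3036234} = \frac{3603237}{7588577}$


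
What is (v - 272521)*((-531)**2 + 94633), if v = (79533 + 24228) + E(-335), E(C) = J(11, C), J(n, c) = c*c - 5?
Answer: -21292624760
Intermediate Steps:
J(n, c) = -5 + c**2 (J(n, c) = c**2 - 5 = -5 + c**2)
E(C) = -5 + C**2
v = 215981 (v = (79533 + 24228) + (-5 + (-335)**2) = 103761 + (-5 + 112225) = 103761 + 112220 = 215981)
(v - 272521)*((-531)**2 + 94633) = (215981 - 272521)*((-531)**2 + 94633) = -56540*(281961 + 94633) = -56540*376594 = -21292624760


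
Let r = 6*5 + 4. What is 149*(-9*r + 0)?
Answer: -45594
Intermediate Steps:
r = 34 (r = 30 + 4 = 34)
149*(-9*r + 0) = 149*(-9*34 + 0) = 149*(-306 + 0) = 149*(-306) = -45594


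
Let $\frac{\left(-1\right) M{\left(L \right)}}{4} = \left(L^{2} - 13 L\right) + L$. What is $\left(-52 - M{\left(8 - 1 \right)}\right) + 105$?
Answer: $-87$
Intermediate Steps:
$M{\left(L \right)} = - 4 L^{2} + 48 L$ ($M{\left(L \right)} = - 4 \left(\left(L^{2} - 13 L\right) + L\right) = - 4 \left(L^{2} - 12 L\right) = - 4 L^{2} + 48 L$)
$\left(-52 - M{\left(8 - 1 \right)}\right) + 105 = \left(-52 - 4 \left(8 - 1\right) \left(12 - \left(8 - 1\right)\right)\right) + 105 = \left(-52 - 4 \cdot 7 \left(12 - 7\right)\right) + 105 = \left(-52 - 4 \cdot 7 \cdot 5\right) + 105 = \left(-52 - 140\right) + 105 = -192 + 105 = -87$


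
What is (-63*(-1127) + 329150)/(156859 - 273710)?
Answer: -400151/116851 ≈ -3.4245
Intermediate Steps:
(-63*(-1127) + 329150)/(156859 - 273710) = (71001 + 329150)/(-116851) = 400151*(-1/116851) = -400151/116851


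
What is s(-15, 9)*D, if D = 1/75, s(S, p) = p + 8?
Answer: 17/75 ≈ 0.22667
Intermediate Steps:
s(S, p) = 8 + p
D = 1/75 ≈ 0.013333
s(-15, 9)*D = (8 + 9)*(1/75) = 17*(1/75) = 17/75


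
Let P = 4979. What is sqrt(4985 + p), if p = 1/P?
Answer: 2*sqrt(30895088341)/4979 ≈ 70.604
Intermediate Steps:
p = 1/4979 ≈ 0.00020084
sqrt(4985 + p) = sqrt(4985 + 1/4979) = sqrt(24820316/4979) = 2*sqrt(30895088341)/4979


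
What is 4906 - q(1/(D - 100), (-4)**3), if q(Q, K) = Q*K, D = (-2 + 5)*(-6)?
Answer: 289422/59 ≈ 4905.5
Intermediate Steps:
D = -18 (D = 3*(-6) = -18)
q(Q, K) = K*Q
4906 - q(1/(D - 100), (-4)**3) = 4906 - (-4)**3/(-18 - 100) = 4906 - (-64)/(-118) = 4906 - (-64)*(-1)/118 = 4906 - 1*32/59 = 4906 - 32/59 = 289422/59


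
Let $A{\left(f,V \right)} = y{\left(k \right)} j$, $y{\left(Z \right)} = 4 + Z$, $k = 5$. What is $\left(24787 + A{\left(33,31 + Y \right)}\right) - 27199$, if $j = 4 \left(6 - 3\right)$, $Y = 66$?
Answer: $-2304$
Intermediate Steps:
$j = 12$ ($j = 4 \cdot 3 = 12$)
$A{\left(f,V \right)} = 108$ ($A{\left(f,V \right)} = \left(4 + 5\right) 12 = 9 \cdot 12 = 108$)
$\left(24787 + A{\left(33,31 + Y \right)}\right) - 27199 = \left(24787 + 108\right) - 27199 = 24895 - 27199 = -2304$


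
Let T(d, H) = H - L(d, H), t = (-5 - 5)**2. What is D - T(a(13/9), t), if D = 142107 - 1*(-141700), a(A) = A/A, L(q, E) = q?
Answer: 283708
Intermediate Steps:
a(A) = 1
t = 100 (t = (-10)**2 = 100)
T(d, H) = H - d
D = 283807 (D = 142107 + 141700 = 283807)
D - T(a(13/9), t) = 283807 - (100 - 1*1) = 283807 - (100 - 1) = 283807 - 1*99 = 283807 - 99 = 283708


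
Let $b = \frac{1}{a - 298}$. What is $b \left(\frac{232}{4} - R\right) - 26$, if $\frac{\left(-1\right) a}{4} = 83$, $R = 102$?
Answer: $- \frac{8168}{315} \approx -25.93$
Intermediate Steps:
$a = -332$ ($a = \left(-4\right) 83 = -332$)
$b = - \frac{1}{630}$ ($b = \frac{1}{-332 - 298} = \frac{1}{-630} = - \frac{1}{630} \approx -0.0015873$)
$b \left(\frac{232}{4} - R\right) - 26 = - \frac{\frac{232}{4} - 102}{630} - 26 = - \frac{232 \cdot \frac{1}{4} - 102}{630} - 26 = - \frac{58 - 102}{630} - 26 = \left(- \frac{1}{630}\right) \left(-44\right) - 26 = \frac{22}{315} - 26 = - \frac{8168}{315}$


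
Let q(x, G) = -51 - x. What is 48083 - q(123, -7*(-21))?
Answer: 48257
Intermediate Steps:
48083 - q(123, -7*(-21)) = 48083 - (-51 - 1*123) = 48083 - (-51 - 123) = 48083 - 1*(-174) = 48083 + 174 = 48257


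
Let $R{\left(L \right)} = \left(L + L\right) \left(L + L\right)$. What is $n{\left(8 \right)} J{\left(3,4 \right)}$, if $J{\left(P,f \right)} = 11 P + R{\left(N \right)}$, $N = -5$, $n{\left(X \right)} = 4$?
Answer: $532$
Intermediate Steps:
$R{\left(L \right)} = 4 L^{2}$ ($R{\left(L \right)} = 2 L 2 L = 4 L^{2}$)
$J{\left(P,f \right)} = 100 + 11 P$ ($J{\left(P,f \right)} = 11 P + 4 \left(-5\right)^{2} = 11 P + 4 \cdot 25 = 11 P + 100 = 100 + 11 P$)
$n{\left(8 \right)} J{\left(3,4 \right)} = 4 \left(100 + 11 \cdot 3\right) = 4 \left(100 + 33\right) = 4 \cdot 133 = 532$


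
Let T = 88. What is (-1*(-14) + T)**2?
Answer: 10404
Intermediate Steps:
(-1*(-14) + T)**2 = (-1*(-14) + 88)**2 = (14 + 88)**2 = 102**2 = 10404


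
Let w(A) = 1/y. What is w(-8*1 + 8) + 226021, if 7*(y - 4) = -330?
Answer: 68258335/302 ≈ 2.2602e+5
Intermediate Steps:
y = -302/7 (y = 4 + (1/7)*(-330) = 4 - 330/7 = -302/7 ≈ -43.143)
w(A) = -7/302 (w(A) = 1/(-302/7) = -7/302)
w(-8*1 + 8) + 226021 = -7/302 + 226021 = 68258335/302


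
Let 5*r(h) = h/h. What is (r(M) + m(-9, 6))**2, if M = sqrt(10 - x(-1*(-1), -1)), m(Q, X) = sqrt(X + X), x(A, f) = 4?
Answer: 301/25 + 4*sqrt(3)/5 ≈ 13.426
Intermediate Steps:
m(Q, X) = sqrt(2)*sqrt(X) (m(Q, X) = sqrt(2*X) = sqrt(2)*sqrt(X))
M = sqrt(6) (M = sqrt(10 - 1*4) = sqrt(10 - 4) = sqrt(6) ≈ 2.4495)
r(h) = 1/5 (r(h) = (h/h)/5 = (1/5)*1 = 1/5)
(r(M) + m(-9, 6))**2 = (1/5 + sqrt(2)*sqrt(6))**2 = (1/5 + 2*sqrt(3))**2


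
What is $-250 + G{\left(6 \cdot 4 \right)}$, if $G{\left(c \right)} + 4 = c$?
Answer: $-230$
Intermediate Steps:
$G{\left(c \right)} = -4 + c$
$-250 + G{\left(6 \cdot 4 \right)} = -250 + \left(-4 + 6 \cdot 4\right) = -250 + \left(-4 + 24\right) = -250 + 20 = -230$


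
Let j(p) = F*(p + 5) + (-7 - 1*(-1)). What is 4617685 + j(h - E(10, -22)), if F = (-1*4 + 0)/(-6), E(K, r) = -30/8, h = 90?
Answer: 27706469/6 ≈ 4.6177e+6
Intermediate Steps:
E(K, r) = -15/4 (E(K, r) = -30*⅛ = -15/4)
F = ⅔ (F = (-4 + 0)*(-⅙) = -4*(-⅙) = ⅔ ≈ 0.66667)
j(p) = -8/3 + 2*p/3 (j(p) = 2*(p + 5)/3 + (-7 - 1*(-1)) = 2*(5 + p)/3 + (-7 + 1) = (10/3 + 2*p/3) - 6 = -8/3 + 2*p/3)
4617685 + j(h - E(10, -22)) = 4617685 + (-8/3 + 2*(90 - 1*(-15/4))/3) = 4617685 + (-8/3 + 2*(90 + 15/4)/3) = 4617685 + (-8/3 + (⅔)*(375/4)) = 4617685 + (-8/3 + 125/2) = 4617685 + 359/6 = 27706469/6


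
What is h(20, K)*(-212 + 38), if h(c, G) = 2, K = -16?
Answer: -348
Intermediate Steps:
h(20, K)*(-212 + 38) = 2*(-212 + 38) = 2*(-174) = -348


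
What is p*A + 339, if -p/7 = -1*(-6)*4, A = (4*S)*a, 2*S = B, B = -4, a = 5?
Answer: 7059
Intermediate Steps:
S = -2 (S = (½)*(-4) = -2)
A = -40 (A = (4*(-2))*5 = -8*5 = -40)
p = -168 (p = -7*(-1*(-6))*4 = -42*4 = -7*24 = -168)
p*A + 339 = -168*(-40) + 339 = 6720 + 339 = 7059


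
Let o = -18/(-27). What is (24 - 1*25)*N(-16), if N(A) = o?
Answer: -⅔ ≈ -0.66667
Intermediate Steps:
o = ⅔ (o = -18*(-1/27) = ⅔ ≈ 0.66667)
N(A) = ⅔
(24 - 1*25)*N(-16) = (24 - 1*25)*(⅔) = (24 - 25)*(⅔) = -1*⅔ = -⅔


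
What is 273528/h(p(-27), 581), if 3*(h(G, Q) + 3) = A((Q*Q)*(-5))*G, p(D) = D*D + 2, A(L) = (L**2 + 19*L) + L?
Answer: 136764/347060764027861 ≈ 3.9406e-10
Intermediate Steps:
A(L) = L**2 + 20*L
p(D) = 2 + D**2 (p(D) = D**2 + 2 = 2 + D**2)
h(G, Q) = -3 - 5*G*Q**2*(20 - 5*Q**2)/3 (h(G, Q) = -3 + ((((Q*Q)*(-5))*(20 + (Q*Q)*(-5)))*G)/3 = -3 + (((Q**2*(-5))*(20 + Q**2*(-5)))*G)/3 = -3 + (((-5*Q**2)*(20 - 5*Q**2))*G)/3 = -3 + ((-5*Q**2*(20 - 5*Q**2))*G)/3 = -3 + (-5*G*Q**2*(20 - 5*Q**2))/3 = -3 - 5*G*Q**2*(20 - 5*Q**2)/3)
273528/h(p(-27), 581) = 273528/(-3 + (25/3)*(2 + (-27)**2)*581**2*(-4 + 581**2)) = 273528/(-3 + (25/3)*(2 + 729)*337561*(-4 + 337561)) = 273528/(-3 + (25/3)*731*337561*337557) = 273528/(-3 + 694121528055725) = 273528/694121528055722 = 273528*(1/694121528055722) = 136764/347060764027861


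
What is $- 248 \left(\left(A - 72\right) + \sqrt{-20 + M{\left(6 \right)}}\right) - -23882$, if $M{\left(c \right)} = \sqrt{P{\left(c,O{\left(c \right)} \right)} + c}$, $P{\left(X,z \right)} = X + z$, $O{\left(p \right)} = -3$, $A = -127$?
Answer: $73234 - 248 i \sqrt{17} \approx 73234.0 - 1022.5 i$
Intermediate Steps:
$M{\left(c \right)} = \sqrt{-3 + 2 c}$ ($M{\left(c \right)} = \sqrt{\left(c - 3\right) + c} = \sqrt{\left(-3 + c\right) + c} = \sqrt{-3 + 2 c}$)
$- 248 \left(\left(A - 72\right) + \sqrt{-20 + M{\left(6 \right)}}\right) - -23882 = - 248 \left(\left(-127 - 72\right) + \sqrt{-20 + \sqrt{-3 + 2 \cdot 6}}\right) - -23882 = - 248 \left(\left(-127 - 72\right) + \sqrt{-20 + \sqrt{-3 + 12}}\right) + 23882 = - 248 \left(-199 + \sqrt{-20 + \sqrt{9}}\right) + 23882 = - 248 \left(-199 + \sqrt{-20 + 3}\right) + 23882 = - 248 \left(-199 + \sqrt{-17}\right) + 23882 = - 248 \left(-199 + i \sqrt{17}\right) + 23882 = \left(49352 - 248 i \sqrt{17}\right) + 23882 = 73234 - 248 i \sqrt{17}$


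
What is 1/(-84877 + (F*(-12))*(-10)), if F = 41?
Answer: -1/79957 ≈ -1.2507e-5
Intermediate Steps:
1/(-84877 + (F*(-12))*(-10)) = 1/(-84877 + (41*(-12))*(-10)) = 1/(-84877 - 492*(-10)) = 1/(-84877 + 4920) = 1/(-79957) = -1/79957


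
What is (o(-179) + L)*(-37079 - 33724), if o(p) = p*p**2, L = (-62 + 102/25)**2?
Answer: 253651051577313/625 ≈ 4.0584e+11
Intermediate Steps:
L = 2096704/625 (L = (-62 + 102*(1/25))**2 = (-62 + 102/25)**2 = (-1448/25)**2 = 2096704/625 ≈ 3354.7)
o(p) = p**3
(o(-179) + L)*(-37079 - 33724) = ((-179)**3 + 2096704/625)*(-37079 - 33724) = (-5735339 + 2096704/625)*(-70803) = -3582490171/625*(-70803) = 253651051577313/625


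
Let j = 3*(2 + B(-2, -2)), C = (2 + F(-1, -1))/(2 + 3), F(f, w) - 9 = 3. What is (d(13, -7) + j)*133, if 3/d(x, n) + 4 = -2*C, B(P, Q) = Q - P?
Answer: 12103/16 ≈ 756.44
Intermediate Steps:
F(f, w) = 12 (F(f, w) = 9 + 3 = 12)
C = 14/5 (C = (2 + 12)/(2 + 3) = 14/5 ≈ 2.8000)
d(x, n) = -5/16 (d(x, n) = 3/(-4 - 2*14/5) = 3/(-4 - 28/5) = 3/(-48/5) = 3*(-5/48) = -5/16)
j = 6 (j = 3*(2 + (-2 - 1*(-2))) = 3*(2 + (-2 + 2)) = 3*(2 + 0) = 3*2 = 6)
(d(13, -7) + j)*133 = (-5/16 + 6)*133 = (91/16)*133 = 12103/16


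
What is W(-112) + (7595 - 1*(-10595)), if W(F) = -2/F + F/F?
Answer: 1018697/56 ≈ 18191.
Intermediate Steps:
W(F) = 1 - 2/F (W(F) = -2/F + 1 = 1 - 2/F)
W(-112) + (7595 - 1*(-10595)) = (-2 - 112)/(-112) + (7595 - 1*(-10595)) = -1/112*(-114) + (7595 + 10595) = 57/56 + 18190 = 1018697/56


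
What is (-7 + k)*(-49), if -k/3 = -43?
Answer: -5978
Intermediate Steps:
k = 129 (k = -3*(-43) = 129)
(-7 + k)*(-49) = (-7 + 129)*(-49) = 122*(-49) = -5978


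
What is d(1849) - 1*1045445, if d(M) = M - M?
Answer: -1045445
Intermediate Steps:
d(M) = 0
d(1849) - 1*1045445 = 0 - 1*1045445 = 0 - 1045445 = -1045445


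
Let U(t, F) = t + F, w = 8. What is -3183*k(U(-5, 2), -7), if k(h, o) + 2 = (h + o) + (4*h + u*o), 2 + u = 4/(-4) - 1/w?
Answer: 54111/8 ≈ 6763.9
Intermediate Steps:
u = -25/8 (u = -2 + (4/(-4) - 1/8) = -2 + (4*(-¼) - 1*⅛) = -2 + (-1 - ⅛) = -2 - 9/8 = -25/8 ≈ -3.1250)
U(t, F) = F + t
k(h, o) = -2 + 5*h - 17*o/8 (k(h, o) = -2 + ((h + o) + (4*h - 25*o/8)) = -2 + (5*h - 17*o/8) = -2 + 5*h - 17*o/8)
-3183*k(U(-5, 2), -7) = -3183*(-2 + 5*(2 - 5) - 17/8*(-7)) = -3183*(-2 + 5*(-3) + 119/8) = -3183*(-2 - 15 + 119/8) = -3183*(-17/8) = 54111/8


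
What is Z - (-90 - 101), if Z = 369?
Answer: 560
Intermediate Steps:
Z - (-90 - 101) = 369 - (-90 - 101) = 369 - 1*(-191) = 369 + 191 = 560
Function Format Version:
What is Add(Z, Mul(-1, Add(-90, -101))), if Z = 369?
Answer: 560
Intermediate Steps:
Add(Z, Mul(-1, Add(-90, -101))) = Add(369, Mul(-1, Add(-90, -101))) = Add(369, Mul(-1, -191)) = Add(369, 191) = 560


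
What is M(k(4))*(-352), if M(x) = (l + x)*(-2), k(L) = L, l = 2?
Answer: 4224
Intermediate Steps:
M(x) = -4 - 2*x (M(x) = (2 + x)*(-2) = -4 - 2*x)
M(k(4))*(-352) = (-4 - 2*4)*(-352) = (-4 - 8)*(-352) = -12*(-352) = 4224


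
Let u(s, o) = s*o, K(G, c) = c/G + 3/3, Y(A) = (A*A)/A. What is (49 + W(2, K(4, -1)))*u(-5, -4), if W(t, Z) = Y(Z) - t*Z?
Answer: 965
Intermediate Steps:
Y(A) = A (Y(A) = A²/A = A)
K(G, c) = 1 + c/G (K(G, c) = c/G + 3*(⅓) = c/G + 1 = 1 + c/G)
u(s, o) = o*s
W(t, Z) = Z - Z*t (W(t, Z) = Z - t*Z = Z - Z*t)
(49 + W(2, K(4, -1)))*u(-5, -4) = (49 + ((4 - 1)/4)*(1 - 1*2))*(-4*(-5)) = (49 + ((¼)*3)*(1 - 2))*20 = (49 + (¾)*(-1))*20 = (49 - ¾)*20 = (193/4)*20 = 965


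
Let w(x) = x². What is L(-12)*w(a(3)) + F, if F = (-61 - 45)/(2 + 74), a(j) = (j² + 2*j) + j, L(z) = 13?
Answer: 160003/38 ≈ 4210.6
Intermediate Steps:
a(j) = j² + 3*j
F = -53/38 (F = -106/76 = -106*1/76 = -53/38 ≈ -1.3947)
L(-12)*w(a(3)) + F = 13*(3*(3 + 3))² - 53/38 = 13*(3*6)² - 53/38 = 13*18² - 53/38 = 13*324 - 53/38 = 4212 - 53/38 = 160003/38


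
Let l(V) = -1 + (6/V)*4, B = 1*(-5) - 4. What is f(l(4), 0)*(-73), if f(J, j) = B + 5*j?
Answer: 657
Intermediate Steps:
B = -9 (B = -5 - 4 = -9)
l(V) = -1 + 24/V
f(J, j) = -9 + 5*j
f(l(4), 0)*(-73) = (-9 + 5*0)*(-73) = (-9 + 0)*(-73) = -9*(-73) = 657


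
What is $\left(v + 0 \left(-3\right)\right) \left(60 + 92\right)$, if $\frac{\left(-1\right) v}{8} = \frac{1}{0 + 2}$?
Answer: $-608$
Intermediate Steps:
$v = -4$ ($v = - \frac{8}{0 + 2} = - \frac{8}{2} = \left(-8\right) \frac{1}{2} = -4$)
$\left(v + 0 \left(-3\right)\right) \left(60 + 92\right) = \left(-4 + 0 \left(-3\right)\right) \left(60 + 92\right) = \left(-4 + 0\right) 152 = \left(-4\right) 152 = -608$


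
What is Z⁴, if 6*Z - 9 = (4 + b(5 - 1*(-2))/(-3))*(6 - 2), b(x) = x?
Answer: 4879681/104976 ≈ 46.484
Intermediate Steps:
Z = 47/18 (Z = 3/2 + ((4 + (5 - 1*(-2))/(-3))*(6 - 2))/6 = 3/2 + ((4 + (5 + 2)*(-⅓))*4)/6 = 3/2 + ((4 + 7*(-⅓))*4)/6 = 3/2 + ((4 - 7/3)*4)/6 = 3/2 + ((5/3)*4)/6 = 3/2 + (⅙)*(20/3) = 3/2 + 10/9 = 47/18 ≈ 2.6111)
Z⁴ = (47/18)⁴ = 4879681/104976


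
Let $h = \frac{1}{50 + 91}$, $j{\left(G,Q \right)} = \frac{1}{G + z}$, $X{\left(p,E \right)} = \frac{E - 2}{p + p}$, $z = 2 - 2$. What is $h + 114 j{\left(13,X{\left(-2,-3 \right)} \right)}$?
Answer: $\frac{16087}{1833} \approx 8.7763$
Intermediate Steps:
$z = 0$ ($z = 2 - 2 = 0$)
$X{\left(p,E \right)} = \frac{-2 + E}{2 p}$
$j{\left(G,Q \right)} = \frac{1}{G}$ ($j{\left(G,Q \right)} = \frac{1}{G + 0} = \frac{1}{G}$)
$h = \frac{1}{141} \approx 0.0070922$
$h + 114 j{\left(13,X{\left(-2,-3 \right)} \right)} = \frac{1}{141} + \frac{114}{13} = \frac{16087}{1833}$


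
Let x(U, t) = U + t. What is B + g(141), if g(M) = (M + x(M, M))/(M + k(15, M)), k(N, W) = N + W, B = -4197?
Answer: -138454/33 ≈ -4195.6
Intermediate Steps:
g(M) = 3*M/(15 + 2*M) (g(M) = (M + (M + M))/(M + (15 + M)) = (M + 2*M)/(15 + 2*M) = (3*M)/(15 + 2*M) = 3*M/(15 + 2*M))
B + g(141) = -4197 + 3*141/(15 + 2*141) = -4197 + 3*141/(15 + 282) = -4197 + 3*141/297 = -4197 + 3*141*(1/297) = -4197 + 47/33 = -138454/33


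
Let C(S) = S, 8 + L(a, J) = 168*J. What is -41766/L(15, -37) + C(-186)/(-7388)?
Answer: 38715609/5747864 ≈ 6.7356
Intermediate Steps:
L(a, J) = -8 + 168*J
-41766/L(15, -37) + C(-186)/(-7388) = -41766/(-8 + 168*(-37)) - 186/(-7388) = -41766/(-8 - 6216) - 186*(-1/7388) = -41766/(-6224) + 93/3694 = -41766*(-1/6224) + 93/3694 = 20883/3112 + 93/3694 = 38715609/5747864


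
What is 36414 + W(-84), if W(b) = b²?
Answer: 43470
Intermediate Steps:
36414 + W(-84) = 36414 + (-84)² = 36414 + 7056 = 43470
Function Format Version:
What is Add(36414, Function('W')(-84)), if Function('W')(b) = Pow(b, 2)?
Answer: 43470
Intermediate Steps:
Add(36414, Function('W')(-84)) = Add(36414, Pow(-84, 2)) = Add(36414, 7056) = 43470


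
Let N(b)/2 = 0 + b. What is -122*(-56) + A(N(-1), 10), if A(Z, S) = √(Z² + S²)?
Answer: 6832 + 2*√26 ≈ 6842.2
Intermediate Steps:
N(b) = 2*b (N(b) = 2*(0 + b) = 2*b)
A(Z, S) = √(S² + Z²)
-122*(-56) + A(N(-1), 10) = -122*(-56) + √(10² + (2*(-1))²) = 6832 + √(100 + (-2)²) = 6832 + √(100 + 4) = 6832 + √104 = 6832 + 2*√26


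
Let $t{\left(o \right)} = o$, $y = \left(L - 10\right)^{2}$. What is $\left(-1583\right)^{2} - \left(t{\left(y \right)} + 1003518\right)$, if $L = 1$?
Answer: $1502290$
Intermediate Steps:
$y = 81$ ($y = \left(1 - 10\right)^{2} = \left(-9\right)^{2} = 81$)
$\left(-1583\right)^{2} - \left(t{\left(y \right)} + 1003518\right) = \left(-1583\right)^{2} - \left(81 + 1003518\right) = 2505889 - 1003599 = 1502290$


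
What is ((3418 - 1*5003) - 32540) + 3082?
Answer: -31043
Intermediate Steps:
((3418 - 1*5003) - 32540) + 3082 = ((3418 - 5003) - 32540) + 3082 = (-1585 - 32540) + 3082 = -34125 + 3082 = -31043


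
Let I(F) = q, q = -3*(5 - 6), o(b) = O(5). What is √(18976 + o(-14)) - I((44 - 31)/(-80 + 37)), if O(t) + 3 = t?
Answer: -3 + √18978 ≈ 134.76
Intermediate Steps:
O(t) = -3 + t
o(b) = 2 (o(b) = -3 + 5 = 2)
q = 3 (q = -3*(-1) = 3)
I(F) = 3
√(18976 + o(-14)) - I((44 - 31)/(-80 + 37)) = √(18976 + 2) - 1*3 = √18978 - 3 = -3 + √18978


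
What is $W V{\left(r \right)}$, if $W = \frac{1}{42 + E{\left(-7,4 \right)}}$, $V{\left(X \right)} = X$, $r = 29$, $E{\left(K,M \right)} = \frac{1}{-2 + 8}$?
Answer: $\frac{174}{253} \approx 0.68775$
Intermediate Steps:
$E{\left(K,M \right)} = \frac{1}{6}$
$W = \frac{6}{253}$ ($W = \frac{1}{42 + \frac{1}{6}} = \frac{1}{\frac{253}{6}} = \frac{6}{253} \approx 0.023715$)
$W V{\left(r \right)} = \frac{6}{253} \cdot 29 = \frac{174}{253}$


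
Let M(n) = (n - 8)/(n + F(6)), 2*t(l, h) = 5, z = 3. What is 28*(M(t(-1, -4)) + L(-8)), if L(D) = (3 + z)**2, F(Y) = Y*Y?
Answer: 1004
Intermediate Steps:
F(Y) = Y**2
t(l, h) = 5/2 (t(l, h) = (1/2)*5 = 5/2)
M(n) = (-8 + n)/(36 + n) (M(n) = (n - 8)/(n + 6**2) = (-8 + n)/(n + 36) = (-8 + n)/(36 + n))
L(D) = 36 (L(D) = (3 + 3)**2 = 6**2 = 36)
28*(M(t(-1, -4)) + L(-8)) = 28*((-8 + 5/2)/(36 + 5/2) + 36) = 28*(-11/2/(77/2) + 36) = 28*((2/77)*(-11/2) + 36) = 28*(-1/7 + 36) = 28*(251/7) = 1004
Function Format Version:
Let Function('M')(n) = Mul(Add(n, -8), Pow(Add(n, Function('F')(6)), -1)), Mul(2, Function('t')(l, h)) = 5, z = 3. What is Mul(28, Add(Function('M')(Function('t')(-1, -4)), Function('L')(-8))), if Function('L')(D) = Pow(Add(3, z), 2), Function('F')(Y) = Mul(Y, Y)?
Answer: 1004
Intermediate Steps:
Function('F')(Y) = Pow(Y, 2)
Function('t')(l, h) = Rational(5, 2) (Function('t')(l, h) = Mul(Rational(1, 2), 5) = Rational(5, 2))
Function('M')(n) = Mul(Pow(Add(36, n), -1), Add(-8, n)) (Function('M')(n) = Mul(Add(n, -8), Pow(Add(n, Pow(6, 2)), -1)) = Mul(Add(-8, n), Pow(Add(n, 36), -1)) = Mul(Add(-8, n), Pow(Add(36, n), -1)) = Mul(Pow(Add(36, n), -1), Add(-8, n)))
Function('L')(D) = 36 (Function('L')(D) = Pow(Add(3, 3), 2) = Pow(6, 2) = 36)
Mul(28, Add(Function('M')(Function('t')(-1, -4)), Function('L')(-8))) = Mul(28, Add(Mul(Pow(Add(36, Rational(5, 2)), -1), Add(-8, Rational(5, 2))), 36)) = Mul(28, Add(Mul(Pow(Rational(77, 2), -1), Rational(-11, 2)), 36)) = Mul(28, Add(Mul(Rational(2, 77), Rational(-11, 2)), 36)) = Mul(28, Add(Rational(-1, 7), 36)) = Mul(28, Rational(251, 7)) = 1004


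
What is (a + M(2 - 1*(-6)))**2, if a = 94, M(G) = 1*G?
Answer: 10404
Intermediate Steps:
M(G) = G
(a + M(2 - 1*(-6)))**2 = (94 + (2 - 1*(-6)))**2 = (94 + (2 + 6))**2 = (94 + 8)**2 = 102**2 = 10404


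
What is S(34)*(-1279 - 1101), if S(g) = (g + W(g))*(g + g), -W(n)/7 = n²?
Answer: 1304106720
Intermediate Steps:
W(n) = -7*n²
S(g) = 2*g*(g - 7*g²) (S(g) = (g - 7*g²)*(g + g) = (g - 7*g²)*(2*g) = 2*g*(g - 7*g²))
S(34)*(-1279 - 1101) = (34²*(2 - 14*34))*(-1279 - 1101) = (1156*(2 - 476))*(-2380) = (1156*(-474))*(-2380) = -547944*(-2380) = 1304106720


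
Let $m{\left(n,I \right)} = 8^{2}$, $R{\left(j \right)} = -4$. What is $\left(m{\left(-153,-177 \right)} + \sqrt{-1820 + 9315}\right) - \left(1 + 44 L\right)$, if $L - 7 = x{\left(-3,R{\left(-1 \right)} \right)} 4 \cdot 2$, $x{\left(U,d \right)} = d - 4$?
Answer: $2571 + \sqrt{7495} \approx 2657.6$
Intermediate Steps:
$x{\left(U,d \right)} = -4 + d$
$L = -57$ ($L = 7 + \left(-4 - 4\right) 4 \cdot 2 = 7 + \left(-8\right) 4 \cdot 2 = 7 - 64 = -57$)
$m{\left(n,I \right)} = 64$
$\left(m{\left(-153,-177 \right)} + \sqrt{-1820 + 9315}\right) - \left(1 + 44 L\right) = \left(64 + \sqrt{-1820 + 9315}\right) - -2507 = \left(64 + \sqrt{7495}\right) + \left(2508 - 1\right) = \left(64 + \sqrt{7495}\right) + 2507 = 2571 + \sqrt{7495}$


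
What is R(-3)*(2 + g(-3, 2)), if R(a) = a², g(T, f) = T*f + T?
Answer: -63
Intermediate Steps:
g(T, f) = T + T*f
R(-3)*(2 + g(-3, 2)) = (-3)²*(2 - 3*(1 + 2)) = 9*(2 - 3*3) = 9*(2 - 9) = 9*(-7) = -63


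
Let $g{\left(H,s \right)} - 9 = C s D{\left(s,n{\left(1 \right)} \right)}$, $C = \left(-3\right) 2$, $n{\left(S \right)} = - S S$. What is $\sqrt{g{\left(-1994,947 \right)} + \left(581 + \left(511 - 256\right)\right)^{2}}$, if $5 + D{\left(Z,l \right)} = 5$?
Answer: $\sqrt{698905} \approx 836.01$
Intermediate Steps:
$n{\left(S \right)} = - S^{2}$
$D{\left(Z,l \right)} = 0$ ($D{\left(Z,l \right)} = -5 + 5 = 0$)
$C = -6$
$g{\left(H,s \right)} = 9$ ($g{\left(H,s \right)} = 9 + - 6 s 0 = 9 + 0 = 9$)
$\sqrt{g{\left(-1994,947 \right)} + \left(581 + \left(511 - 256\right)\right)^{2}} = \sqrt{9 + \left(581 + \left(511 - 256\right)\right)^{2}} = \sqrt{9 + \left(581 + 255\right)^{2}} = \sqrt{9 + 836^{2}} = \sqrt{9 + 698896} = \sqrt{698905}$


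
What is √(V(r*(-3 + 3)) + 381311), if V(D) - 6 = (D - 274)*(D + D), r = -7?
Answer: √381317 ≈ 617.51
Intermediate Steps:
V(D) = 6 + 2*D*(-274 + D) (V(D) = 6 + (D - 274)*(D + D) = 6 + (-274 + D)*(2*D) = 6 + 2*D*(-274 + D))
√(V(r*(-3 + 3)) + 381311) = √((6 - (-3836)*(-3 + 3) + 2*(-7*(-3 + 3))²) + 381311) = √((6 - (-3836)*0 + 2*(-7*0)²) + 381311) = √((6 - 548*0 + 2*0²) + 381311) = √((6 + 0 + 2*0) + 381311) = √((6 + 0 + 0) + 381311) = √(6 + 381311) = √381317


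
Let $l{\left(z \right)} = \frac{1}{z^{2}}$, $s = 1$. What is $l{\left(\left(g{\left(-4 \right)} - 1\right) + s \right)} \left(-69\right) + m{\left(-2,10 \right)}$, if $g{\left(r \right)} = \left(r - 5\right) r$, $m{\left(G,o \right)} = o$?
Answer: $\frac{4297}{432} \approx 9.9468$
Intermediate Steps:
$g{\left(r \right)} = r \left(-5 + r\right)$ ($g{\left(r \right)} = \left(r - 5\right) r = \left(-5 + r\right) r = r \left(-5 + r\right)$)
$l{\left(z \right)} = \frac{1}{z^{2}}$
$l{\left(\left(g{\left(-4 \right)} - 1\right) + s \right)} \left(-69\right) + m{\left(-2,10 \right)} = \frac{1}{\left(\left(- 4 \left(-5 - 4\right) - 1\right) + 1\right)^{2}} \left(-69\right) + 10 = \frac{1}{\left(\left(\left(-4\right) \left(-9\right) - 1\right) + 1\right)^{2}} \left(-69\right) + 10 = \frac{1}{\left(\left(36 - 1\right) + 1\right)^{2}} \left(-69\right) + 10 = \frac{1}{\left(35 + 1\right)^{2}} \left(-69\right) + 10 = \frac{1}{1296} \left(-69\right) + 10 = - \frac{23}{432} + 10 = \frac{4297}{432}$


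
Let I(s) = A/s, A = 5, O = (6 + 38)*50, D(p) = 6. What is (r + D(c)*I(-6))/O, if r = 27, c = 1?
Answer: 1/100 ≈ 0.010000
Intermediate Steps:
O = 2200 (O = 44*50 = 2200)
I(s) = 5/s
(r + D(c)*I(-6))/O = (27 + 6*(5/(-6)))/2200 = (27 + 6*(5*(-⅙)))*(1/2200) = (27 + 6*(-⅚))*(1/2200) = (27 - 5)*(1/2200) = 22*(1/2200) = 1/100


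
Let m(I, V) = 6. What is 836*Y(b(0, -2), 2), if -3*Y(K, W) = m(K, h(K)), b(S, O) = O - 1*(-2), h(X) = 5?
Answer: -1672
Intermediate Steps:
b(S, O) = 2 + O (b(S, O) = O + 2 = 2 + O)
Y(K, W) = -2 (Y(K, W) = -1/3*6 = -2)
836*Y(b(0, -2), 2) = 836*(-2) = -1672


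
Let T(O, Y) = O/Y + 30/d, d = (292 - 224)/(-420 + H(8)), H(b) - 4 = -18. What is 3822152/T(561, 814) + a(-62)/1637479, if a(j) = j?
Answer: -7873436607468650/392999872437 ≈ -20034.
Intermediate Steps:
H(b) = -14 (H(b) = 4 - 18 = -14)
d = -34/217 (d = (292 - 224)/(-420 - 14) = 68/(-434) = 68*(-1/434) = -34/217 ≈ -0.15668)
T(O, Y) = -3255/17 + O/Y (T(O, Y) = O/Y + 30/(-34/217) = O/Y + 30*(-217/34) = O/Y - 3255/17 = -3255/17 + O/Y)
3822152/T(561, 814) + a(-62)/1637479 = 3822152/(-3255/17 + 561/814) - 62/1637479 = 3822152/(-3255/17 + 561*(1/814)) - 62*1/1637479 = 3822152/(-3255/17 + 51/74) - 62/1637479 = 3822152/(-240003/1258) - 62/1637479 = 3822152*(-1258/240003) - 62/1637479 = -4808267216/240003 - 62/1637479 = -7873436607468650/392999872437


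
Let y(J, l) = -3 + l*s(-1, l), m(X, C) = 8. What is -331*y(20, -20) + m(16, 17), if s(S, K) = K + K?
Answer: -263799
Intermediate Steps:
s(S, K) = 2*K
y(J, l) = -3 + 2*l² (y(J, l) = -3 + l*(2*l) = -3 + 2*l²)
-331*y(20, -20) + m(16, 17) = -331*(-3 + 2*(-20)²) + 8 = -331*(-3 + 2*400) + 8 = -331*(-3 + 800) + 8 = -331*797 + 8 = -263807 + 8 = -263799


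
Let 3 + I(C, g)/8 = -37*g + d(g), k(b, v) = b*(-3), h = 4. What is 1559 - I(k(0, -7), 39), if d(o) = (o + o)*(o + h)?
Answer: -13705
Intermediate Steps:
k(b, v) = -3*b
d(o) = 2*o*(4 + o) (d(o) = (o + o)*(o + 4) = (2*o)*(4 + o) = 2*o*(4 + o))
I(C, g) = -24 - 296*g + 16*g*(4 + g) (I(C, g) = -24 + 8*(-37*g + 2*g*(4 + g)) = -24 + (-296*g + 16*g*(4 + g)) = -24 - 296*g + 16*g*(4 + g))
1559 - I(k(0, -7), 39) = 1559 - (-24 - 232*39 + 16*39²) = 1559 - (-24 - 9048 + 16*1521) = 1559 - (-24 - 9048 + 24336) = 1559 - 1*15264 = 1559 - 15264 = -13705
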